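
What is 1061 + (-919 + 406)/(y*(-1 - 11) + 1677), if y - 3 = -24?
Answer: 682052/643 ≈ 1060.7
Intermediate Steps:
y = -21 (y = 3 - 24 = -21)
1061 + (-919 + 406)/(y*(-1 - 11) + 1677) = 1061 + (-919 + 406)/(-21*(-1 - 11) + 1677) = 1061 - 513/(-21*(-12) + 1677) = 1061 - 513/(252 + 1677) = 1061 - 513/1929 = 1061 - 513*1/1929 = 1061 - 171/643 = 682052/643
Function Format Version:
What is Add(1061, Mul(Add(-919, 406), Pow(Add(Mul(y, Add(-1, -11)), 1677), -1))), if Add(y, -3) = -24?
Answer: Rational(682052, 643) ≈ 1060.7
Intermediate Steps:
y = -21 (y = Add(3, -24) = -21)
Add(1061, Mul(Add(-919, 406), Pow(Add(Mul(y, Add(-1, -11)), 1677), -1))) = Add(1061, Mul(Add(-919, 406), Pow(Add(Mul(-21, Add(-1, -11)), 1677), -1))) = Add(1061, Mul(-513, Pow(Add(Mul(-21, -12), 1677), -1))) = Add(1061, Mul(-513, Pow(Add(252, 1677), -1))) = Add(1061, Mul(-513, Pow(1929, -1))) = Add(1061, Mul(-513, Rational(1, 1929))) = Add(1061, Rational(-171, 643)) = Rational(682052, 643)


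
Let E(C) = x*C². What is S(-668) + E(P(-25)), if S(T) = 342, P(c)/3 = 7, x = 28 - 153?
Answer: -54783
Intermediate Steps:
x = -125
P(c) = 21 (P(c) = 3*7 = 21)
E(C) = -125*C²
S(-668) + E(P(-25)) = 342 - 125*21² = 342 - 125*441 = 342 - 55125 = -54783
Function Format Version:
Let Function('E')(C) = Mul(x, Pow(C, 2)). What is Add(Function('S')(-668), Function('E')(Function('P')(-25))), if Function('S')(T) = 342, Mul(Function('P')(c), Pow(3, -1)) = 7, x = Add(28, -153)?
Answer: -54783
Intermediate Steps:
x = -125
Function('P')(c) = 21 (Function('P')(c) = Mul(3, 7) = 21)
Function('E')(C) = Mul(-125, Pow(C, 2))
Add(Function('S')(-668), Function('E')(Function('P')(-25))) = Add(342, Mul(-125, Pow(21, 2))) = Add(342, Mul(-125, 441)) = Add(342, -55125) = -54783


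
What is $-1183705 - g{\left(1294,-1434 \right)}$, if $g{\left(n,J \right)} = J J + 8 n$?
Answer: $-3250413$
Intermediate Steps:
$g{\left(n,J \right)} = J^{2} + 8 n$
$-1183705 - g{\left(1294,-1434 \right)} = -1183705 - \left(\left(-1434\right)^{2} + 8 \cdot 1294\right) = -1183705 - \left(2056356 + 10352\right) = -1183705 - 2066708 = -3250413$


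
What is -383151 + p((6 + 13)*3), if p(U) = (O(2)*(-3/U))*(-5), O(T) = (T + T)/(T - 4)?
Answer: -7279879/19 ≈ -3.8315e+5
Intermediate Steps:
O(T) = 2*T/(-4 + T) (O(T) = (2*T)/(-4 + T) = 2*T/(-4 + T))
p(U) = -30/U (p(U) = ((2*2/(-4 + 2))*(-3/U))*(-5) = ((2*2/(-2))*(-3/U))*(-5) = ((2*2*(-½))*(-3/U))*(-5) = -(-6)/U*(-5) = (6/U)*(-5) = -30/U)
-383151 + p((6 + 13)*3) = -383151 - 30*1/(3*(6 + 13)) = -383151 - 30/(19*3) = -383151 - 30/57 = -383151 - 30*1/57 = -383151 - 10/19 = -7279879/19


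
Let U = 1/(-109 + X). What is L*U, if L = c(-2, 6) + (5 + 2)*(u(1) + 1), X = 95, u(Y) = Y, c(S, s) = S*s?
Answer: -⅐ ≈ -0.14286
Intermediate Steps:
L = 2 (L = -2*6 + (5 + 2)*(1 + 1) = -12 + 7*2 = -12 + 14 = 2)
U = -1/14 (U = 1/(-109 + 95) = 1/(-14) = -1/14 ≈ -0.071429)
L*U = 2*(-1/14) = -⅐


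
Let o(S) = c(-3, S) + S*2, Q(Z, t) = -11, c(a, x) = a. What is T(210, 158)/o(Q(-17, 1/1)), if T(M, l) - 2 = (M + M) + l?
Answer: -116/5 ≈ -23.200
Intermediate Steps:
T(M, l) = 2 + l + 2*M (T(M, l) = 2 + ((M + M) + l) = 2 + (2*M + l) = 2 + (l + 2*M) = 2 + l + 2*M)
o(S) = -3 + 2*S (o(S) = -3 + S*2 = -3 + 2*S)
T(210, 158)/o(Q(-17, 1/1)) = (2 + 158 + 2*210)/(-3 + 2*(-11)) = (2 + 158 + 420)/(-3 - 22) = 580/(-25) = 580*(-1/25) = -116/5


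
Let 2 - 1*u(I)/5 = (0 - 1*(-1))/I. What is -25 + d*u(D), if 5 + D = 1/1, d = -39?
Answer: -1855/4 ≈ -463.75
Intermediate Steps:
D = -4 (D = -5 + 1/1 = -5 + 1 = -4)
u(I) = 10 - 5/I (u(I) = 10 - 5*(0 - 1*(-1))/I = 10 - 5*(0 + 1)/I = 10 - 5/I)
-25 + d*u(D) = -25 - 39*(10 - 5/(-4)) = -25 - 39*(10 - 5*(-¼)) = -25 - 39*(10 + 5/4) = -25 - 39*45/4 = -25 - 1755/4 = -1855/4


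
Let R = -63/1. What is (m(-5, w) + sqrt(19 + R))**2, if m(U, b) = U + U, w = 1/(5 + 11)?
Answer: 56 - 40*I*sqrt(11) ≈ 56.0 - 132.67*I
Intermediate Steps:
R = -63 (R = -63*1 = -63)
w = 1/16 ≈ 0.062500
m(U, b) = 2*U
(m(-5, w) + sqrt(19 + R))**2 = (2*(-5) + sqrt(19 - 63))**2 = (-10 + sqrt(-44))**2 = (-10 + 2*I*sqrt(11))**2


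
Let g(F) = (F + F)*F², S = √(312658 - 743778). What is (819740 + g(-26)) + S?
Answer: 784588 + 4*I*√26945 ≈ 7.8459e+5 + 656.6*I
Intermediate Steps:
S = 4*I*√26945 (S = √(-431120) = 4*I*√26945 ≈ 656.6*I)
g(F) = 2*F³ (g(F) = (2*F)*F² = 2*F³)
(819740 + g(-26)) + S = (819740 + 2*(-26)³) + 4*I*√26945 = (819740 + 2*(-17576)) + 4*I*√26945 = (819740 - 35152) + 4*I*√26945 = 784588 + 4*I*√26945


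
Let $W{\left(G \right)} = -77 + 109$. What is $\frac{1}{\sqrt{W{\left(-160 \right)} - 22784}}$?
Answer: $- \frac{i \sqrt{158}}{1896} \approx - 0.0066296 i$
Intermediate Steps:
$W{\left(G \right)} = 32$
$\frac{1}{\sqrt{W{\left(-160 \right)} - 22784}} = \frac{1}{\sqrt{32 - 22784}} = \frac{1}{\sqrt{-22752}} = \frac{1}{12 i \sqrt{158}} = - \frac{i \sqrt{158}}{1896}$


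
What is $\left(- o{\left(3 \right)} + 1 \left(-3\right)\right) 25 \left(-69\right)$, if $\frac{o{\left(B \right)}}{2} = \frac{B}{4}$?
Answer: $\frac{15525}{2} \approx 7762.5$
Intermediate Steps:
$o{\left(B \right)} = \frac{B}{2}$ ($o{\left(B \right)} = 2 \frac{B}{4} = \frac{B}{2}$)
$\left(- o{\left(3 \right)} + 1 \left(-3\right)\right) 25 \left(-69\right) = \left(- \frac{3}{2} + 1 \left(-3\right)\right) 25 \left(-69\right) = \left(\left(-1\right) \frac{3}{2} - 3\right) 25 \left(-69\right) = \left(- \frac{3}{2} - 3\right) 25 \left(-69\right) = \left(- \frac{9}{2}\right) 25 \left(-69\right) = \left(- \frac{225}{2}\right) \left(-69\right) = \frac{15525}{2}$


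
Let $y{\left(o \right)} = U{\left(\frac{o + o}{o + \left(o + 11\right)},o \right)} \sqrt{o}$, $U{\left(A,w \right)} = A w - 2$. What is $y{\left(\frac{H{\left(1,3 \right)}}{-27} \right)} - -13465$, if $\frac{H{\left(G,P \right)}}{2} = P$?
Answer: $13465 - \frac{1702 i \sqrt{2}}{2565} \approx 13465.0 - 0.9384 i$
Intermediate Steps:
$H{\left(G,P \right)} = 2 P$
$U{\left(A,w \right)} = -2 + A w$
$y{\left(o \right)} = \sqrt{o} \left(-2 + \frac{2 o^{2}}{11 + 2 o}\right)$ ($y{\left(o \right)} = \left(-2 + \frac{o + o}{o + \left(o + 11\right)} o\right) \sqrt{o} = \left(-2 + \frac{2 o}{o + \left(11 + o\right)} o\right) \sqrt{o} = \left(-2 + \frac{2 o}{11 + 2 o} o\right) \sqrt{o} = \left(-2 + \frac{2 o^{2}}{11 + 2 o}\right) \sqrt{o} = \sqrt{o} \left(-2 + \frac{2 o^{2}}{11 + 2 o}\right)$)
$y{\left(\frac{H{\left(1,3 \right)}}{-27} \right)} - -13465 = \frac{2 \sqrt{\frac{2 \cdot 3}{-27}} \left(-11 + \left(\frac{2 \cdot 3}{-27}\right)^{2} - 2 \frac{2 \cdot 3}{-27}\right)}{11 + 2 \frac{2 \cdot 3}{-27}} - -13465 = \frac{2 \sqrt{6 \left(- \frac{1}{27}\right)} \left(-11 + \left(6 \left(- \frac{1}{27}\right)\right)^{2} - 2 \cdot 6 \left(- \frac{1}{27}\right)\right)}{11 + 2 \cdot 6 \left(- \frac{1}{27}\right)} + 13465 = \frac{2 \sqrt{- \frac{2}{9}} \left(-11 + \left(- \frac{2}{9}\right)^{2} - - \frac{4}{9}\right)}{11 + 2 \left(- \frac{2}{9}\right)} + 13465 = \frac{2 \frac{i \sqrt{2}}{3} \left(-11 + \frac{4}{81} + \frac{4}{9}\right)}{11 - \frac{4}{9}} + 13465 = 2 \frac{i \sqrt{2}}{3} \frac{1}{\frac{95}{9}} \left(- \frac{851}{81}\right) + 13465 = 2 \frac{i \sqrt{2}}{3} \cdot \frac{9}{95} \left(- \frac{851}{81}\right) + 13465 = - \frac{1702 i \sqrt{2}}{2565} + 13465 = 13465 - \frac{1702 i \sqrt{2}}{2565}$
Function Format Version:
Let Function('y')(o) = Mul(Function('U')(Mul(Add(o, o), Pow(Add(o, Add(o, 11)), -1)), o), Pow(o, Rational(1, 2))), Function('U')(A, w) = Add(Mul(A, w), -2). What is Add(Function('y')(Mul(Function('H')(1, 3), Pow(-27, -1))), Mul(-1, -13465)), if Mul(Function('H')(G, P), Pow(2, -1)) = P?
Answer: Add(13465, Mul(Rational(-1702, 2565), I, Pow(2, Rational(1, 2)))) ≈ Add(13465., Mul(-0.93840, I))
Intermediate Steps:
Function('H')(G, P) = Mul(2, P)
Function('U')(A, w) = Add(-2, Mul(A, w))
Function('y')(o) = Mul(Pow(o, Rational(1, 2)), Add(-2, Mul(2, Pow(o, 2), Pow(Add(11, Mul(2, o)), -1)))) (Function('y')(o) = Mul(Add(-2, Mul(Mul(Add(o, o), Pow(Add(o, Add(o, 11)), -1)), o)), Pow(o, Rational(1, 2))) = Mul(Add(-2, Mul(Mul(Mul(2, o), Pow(Add(o, Add(11, o)), -1)), o)), Pow(o, Rational(1, 2))) = Mul(Add(-2, Mul(Mul(Mul(2, o), Pow(Add(11, Mul(2, o)), -1)), o)), Pow(o, Rational(1, 2))) = Mul(Add(-2, Mul(Mul(2, o, Pow(Add(11, Mul(2, o)), -1)), o)), Pow(o, Rational(1, 2))) = Mul(Add(-2, Mul(2, Pow(o, 2), Pow(Add(11, Mul(2, o)), -1))), Pow(o, Rational(1, 2))) = Mul(Pow(o, Rational(1, 2)), Add(-2, Mul(2, Pow(o, 2), Pow(Add(11, Mul(2, o)), -1)))))
Add(Function('y')(Mul(Function('H')(1, 3), Pow(-27, -1))), Mul(-1, -13465)) = Add(Mul(2, Pow(Mul(Mul(2, 3), Pow(-27, -1)), Rational(1, 2)), Pow(Add(11, Mul(2, Mul(Mul(2, 3), Pow(-27, -1)))), -1), Add(-11, Pow(Mul(Mul(2, 3), Pow(-27, -1)), 2), Mul(-2, Mul(Mul(2, 3), Pow(-27, -1))))), Mul(-1, -13465)) = Add(Mul(2, Pow(Mul(6, Rational(-1, 27)), Rational(1, 2)), Pow(Add(11, Mul(2, Mul(6, Rational(-1, 27)))), -1), Add(-11, Pow(Mul(6, Rational(-1, 27)), 2), Mul(-2, Mul(6, Rational(-1, 27))))), 13465) = Add(Mul(2, Pow(Rational(-2, 9), Rational(1, 2)), Pow(Add(11, Mul(2, Rational(-2, 9))), -1), Add(-11, Pow(Rational(-2, 9), 2), Mul(-2, Rational(-2, 9)))), 13465) = Add(Mul(2, Mul(Rational(1, 3), I, Pow(2, Rational(1, 2))), Pow(Add(11, Rational(-4, 9)), -1), Add(-11, Rational(4, 81), Rational(4, 9))), 13465) = Add(Mul(2, Mul(Rational(1, 3), I, Pow(2, Rational(1, 2))), Pow(Rational(95, 9), -1), Rational(-851, 81)), 13465) = Add(Mul(2, Mul(Rational(1, 3), I, Pow(2, Rational(1, 2))), Rational(9, 95), Rational(-851, 81)), 13465) = Add(Mul(Rational(-1702, 2565), I, Pow(2, Rational(1, 2))), 13465) = Add(13465, Mul(Rational(-1702, 2565), I, Pow(2, Rational(1, 2))))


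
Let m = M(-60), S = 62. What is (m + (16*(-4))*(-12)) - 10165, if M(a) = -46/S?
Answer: -291330/31 ≈ -9397.7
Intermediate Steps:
M(a) = -23/31 (M(a) = -46/62 = -46*1/62 = -23/31)
m = -23/31 ≈ -0.74194
(m + (16*(-4))*(-12)) - 10165 = (-23/31 + (16*(-4))*(-12)) - 10165 = (-23/31 - 64*(-12)) - 10165 = (-23/31 + 768) - 10165 = 23785/31 - 10165 = -291330/31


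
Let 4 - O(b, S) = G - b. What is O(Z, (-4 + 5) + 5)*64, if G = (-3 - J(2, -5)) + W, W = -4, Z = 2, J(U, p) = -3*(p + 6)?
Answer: 640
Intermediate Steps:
J(U, p) = -18 - 3*p (J(U, p) = -3*(6 + p) = -18 - 3*p)
G = -4 (G = (-3 - (-18 - 3*(-5))) - 4 = (-3 - (-18 + 15)) - 4 = (-3 - 1*(-3)) - 4 = (-3 + 3) - 4 = 0 - 4 = -4)
O(b, S) = 8 + b (O(b, S) = 4 - (-4 - b) = 4 + (4 + b) = 8 + b)
O(Z, (-4 + 5) + 5)*64 = (8 + 2)*64 = 10*64 = 640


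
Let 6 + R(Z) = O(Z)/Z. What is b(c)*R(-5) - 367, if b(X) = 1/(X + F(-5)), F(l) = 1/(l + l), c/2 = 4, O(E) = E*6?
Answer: -367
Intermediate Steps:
O(E) = 6*E
c = 8 (c = 2*4 = 8)
F(l) = 1/(2*l)
R(Z) = 0 (R(Z) = -6 + (6*Z)/Z = -6 + 6 = 0)
b(X) = 1/(-⅒ + X) (b(X) = 1/(X + (½)/(-5)) = 1/(X + (½)*(-⅕)) = 1/(X - ⅒) = 1/(-⅒ + X))
b(c)*R(-5) - 367 = (10/(-1 + 10*8))*0 - 367 = (10/(-1 + 80))*0 - 367 = (10/79)*0 - 367 = 0 - 367 = -367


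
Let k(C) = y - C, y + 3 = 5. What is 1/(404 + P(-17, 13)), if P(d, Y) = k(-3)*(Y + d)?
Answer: 1/384 ≈ 0.0026042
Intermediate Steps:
y = 2 (y = -3 + 5 = 2)
k(C) = 2 - C
P(d, Y) = 5*Y + 5*d (P(d, Y) = (2 - 1*(-3))*(Y + d) = (2 + 3)*(Y + d) = 5*(Y + d) = 5*Y + 5*d)
1/(404 + P(-17, 13)) = 1/(404 + (5*13 + 5*(-17))) = 1/(404 + (65 - 85)) = 1/(404 - 20) = 1/384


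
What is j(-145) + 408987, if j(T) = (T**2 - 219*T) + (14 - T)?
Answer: 461926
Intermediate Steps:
j(T) = 14 + T**2 - 220*T
j(-145) + 408987 = (14 + (-145)**2 - 220*(-145)) + 408987 = (14 + 21025 + 31900) + 408987 = 52939 + 408987 = 461926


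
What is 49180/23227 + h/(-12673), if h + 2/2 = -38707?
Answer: 1522328856/294355771 ≈ 5.1717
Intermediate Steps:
h = -38708 (h = -1 - 38707 = -38708)
49180/23227 + h/(-12673) = 49180/23227 - 38708/(-12673) = 49180*(1/23227) - 38708*(-1/12673) = 49180/23227 + 38708/12673 = 1522328856/294355771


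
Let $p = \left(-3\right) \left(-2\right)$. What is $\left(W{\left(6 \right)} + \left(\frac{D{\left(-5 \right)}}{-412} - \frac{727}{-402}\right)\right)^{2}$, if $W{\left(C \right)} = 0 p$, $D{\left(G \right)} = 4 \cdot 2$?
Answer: $\frac{5487401929}{1714456836} \approx 3.2007$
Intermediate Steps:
$p = 6$
$D{\left(G \right)} = 8$
$W{\left(C \right)} = 0$ ($W{\left(C \right)} = 0 \cdot 6 = 0$)
$\left(W{\left(6 \right)} + \left(\frac{D{\left(-5 \right)}}{-412} - \frac{727}{-402}\right)\right)^{2} = \left(0 + \left(\frac{8}{-412} - \frac{727}{-402}\right)\right)^{2} = \left(0 + \left(8 \left(- \frac{1}{412}\right) - - \frac{727}{402}\right)\right)^{2} = \left(0 + \left(- \frac{2}{103} + \frac{727}{402}\right)\right)^{2} = \left(0 + \frac{74077}{41406}\right)^{2} = \left(\frac{74077}{41406}\right)^{2} = \frac{5487401929}{1714456836}$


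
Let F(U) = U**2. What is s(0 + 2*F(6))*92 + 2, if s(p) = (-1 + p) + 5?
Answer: 6994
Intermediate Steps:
s(p) = 4 + p
s(0 + 2*F(6))*92 + 2 = (4 + (0 + 2*6**2))*92 + 2 = (4 + (0 + 2*36))*92 + 2 = (4 + (0 + 72))*92 + 2 = (4 + 72)*92 + 2 = 76*92 + 2 = 6992 + 2 = 6994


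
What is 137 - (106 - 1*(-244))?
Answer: -213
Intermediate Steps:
137 - (106 - 1*(-244)) = 137 - (106 + 244) = 137 - 1*350 = 137 - 350 = -213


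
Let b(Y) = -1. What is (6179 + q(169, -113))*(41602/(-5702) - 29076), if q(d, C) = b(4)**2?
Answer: -512423827860/2851 ≈ -1.7973e+8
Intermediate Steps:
q(d, C) = 1 (q(d, C) = (-1)**2 = 1)
(6179 + q(169, -113))*(41602/(-5702) - 29076) = (6179 + 1)*(41602/(-5702) - 29076) = 6180*(41602*(-1/5702) - 29076) = 6180*(-20801/2851 - 29076) = 6180*(-82916477/2851) = -512423827860/2851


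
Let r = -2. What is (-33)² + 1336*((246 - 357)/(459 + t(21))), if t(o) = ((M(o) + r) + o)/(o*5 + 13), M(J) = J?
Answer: 20763525/27101 ≈ 766.15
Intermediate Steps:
t(o) = (-2 + 2*o)/(13 + 5*o) (t(o) = ((o - 2) + o)/(o*5 + 13) = ((-2 + o) + o)/(5*o + 13) = (-2 + 2*o)/(13 + 5*o))
(-33)² + 1336*((246 - 357)/(459 + t(21))) = (-33)² + 1336*((246 - 357)/(459 + 2*(-1 + 21)/(13 + 5*21))) = 1089 + 1336*(-111/(459 + 2*20/(13 + 105))) = 1089 + 1336*(-111/(459 + 2*20/118)) = 1089 + 1336*(-111/(459 + 2*(1/118)*20)) = 1089 + 1336*(-111/(459 + 20/59)) = 1089 + 1336*(-111/27101/59) = 1089 + 1336*(-111*59/27101) = 1089 + 1336*(-6549/27101) = 1089 - 8749464/27101 = 20763525/27101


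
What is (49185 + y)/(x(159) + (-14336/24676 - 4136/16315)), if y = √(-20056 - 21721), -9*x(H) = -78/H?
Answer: -2361309438907575/37445421178 - 48008731095*I*√41777/37445421178 ≈ -63060.0 - 262.05*I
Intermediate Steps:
x(H) = 26/(3*H) (x(H) = -(-26)/(3*H) = 26/(3*H))
y = I*√41777 (y = √(-41777) = I*√41777 ≈ 204.39*I)
(49185 + y)/(x(159) + (-14336/24676 - 4136/16315)) = (49185 + I*√41777)/((26/3)/159 + (-14336/24676 - 4136/16315)) = (49185 + I*√41777)/((26/3)*(1/159) + (-14336*1/24676 - 4136*1/16315)) = (49185 + I*√41777)/(26/477 + (-3584/6169 - 4136/16315)) = (49185 + I*√41777)/(26/477 - 83987944/100647235) = (49185 + I*√41777)/(-37445421178/48008731095) = (49185 + I*√41777)*(-48008731095/37445421178) = -2361309438907575/37445421178 - 48008731095*I*√41777/37445421178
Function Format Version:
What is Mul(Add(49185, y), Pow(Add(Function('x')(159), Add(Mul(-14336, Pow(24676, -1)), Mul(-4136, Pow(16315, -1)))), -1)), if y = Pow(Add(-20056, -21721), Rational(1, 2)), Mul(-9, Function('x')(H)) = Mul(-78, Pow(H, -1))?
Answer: Add(Rational(-2361309438907575, 37445421178), Mul(Rational(-48008731095, 37445421178), I, Pow(41777, Rational(1, 2)))) ≈ Add(-63060., Mul(-262.05, I))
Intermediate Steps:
Function('x')(H) = Mul(Rational(26, 3), Pow(H, -1)) (Function('x')(H) = Mul(Rational(-1, 9), Mul(-78, Pow(H, -1))) = Mul(Rational(26, 3), Pow(H, -1)))
y = Mul(I, Pow(41777, Rational(1, 2))) (y = Pow(-41777, Rational(1, 2)) = Mul(I, Pow(41777, Rational(1, 2))) ≈ Mul(204.39, I))
Mul(Add(49185, y), Pow(Add(Function('x')(159), Add(Mul(-14336, Pow(24676, -1)), Mul(-4136, Pow(16315, -1)))), -1)) = Mul(Add(49185, Mul(I, Pow(41777, Rational(1, 2)))), Pow(Add(Mul(Rational(26, 3), Pow(159, -1)), Add(Mul(-14336, Pow(24676, -1)), Mul(-4136, Pow(16315, -1)))), -1)) = Mul(Add(49185, Mul(I, Pow(41777, Rational(1, 2)))), Pow(Add(Mul(Rational(26, 3), Rational(1, 159)), Add(Mul(-14336, Rational(1, 24676)), Mul(-4136, Rational(1, 16315)))), -1)) = Mul(Add(49185, Mul(I, Pow(41777, Rational(1, 2)))), Pow(Add(Rational(26, 477), Add(Rational(-3584, 6169), Rational(-4136, 16315))), -1)) = Mul(Add(49185, Mul(I, Pow(41777, Rational(1, 2)))), Pow(Add(Rational(26, 477), Rational(-83987944, 100647235)), -1)) = Mul(Add(49185, Mul(I, Pow(41777, Rational(1, 2)))), Pow(Rational(-37445421178, 48008731095), -1)) = Mul(Add(49185, Mul(I, Pow(41777, Rational(1, 2)))), Rational(-48008731095, 37445421178)) = Add(Rational(-2361309438907575, 37445421178), Mul(Rational(-48008731095, 37445421178), I, Pow(41777, Rational(1, 2))))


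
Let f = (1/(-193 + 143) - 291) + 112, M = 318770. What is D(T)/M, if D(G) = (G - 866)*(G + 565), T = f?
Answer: -1008392049/796925000 ≈ -1.2654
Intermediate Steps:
f = -8951/50 (f = (1/(-50) - 291) + 112 = (-1/50 - 291) + 112 = -14551/50 + 112 = -8951/50 ≈ -179.02)
T = -8951/50 ≈ -179.02
D(G) = (-866 + G)*(565 + G)
D(T)/M = (-489290 + (-8951/50)² - 301*(-8951/50))/318770 = (-489290 + 80120401/2500 + 2694251/50)*(1/318770) = -1008392049/2500*1/318770 = -1008392049/796925000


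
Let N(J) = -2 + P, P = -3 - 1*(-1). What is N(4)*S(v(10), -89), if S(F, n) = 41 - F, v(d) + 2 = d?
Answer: -132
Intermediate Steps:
P = -2 (P = -3 + 1 = -2)
v(d) = -2 + d
N(J) = -4 (N(J) = -2 - 2 = -4)
N(4)*S(v(10), -89) = -4*(41 - (-2 + 10)) = -4*(41 - 1*8) = -4*(41 - 8) = -4*33 = -132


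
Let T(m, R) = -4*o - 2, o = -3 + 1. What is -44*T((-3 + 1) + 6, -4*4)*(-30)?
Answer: 7920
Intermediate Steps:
o = -2
T(m, R) = 6 (T(m, R) = -4*(-2) - 2 = 8 - 2 = 6)
-44*T((-3 + 1) + 6, -4*4)*(-30) = -44*6*(-30) = -264*(-30) = 7920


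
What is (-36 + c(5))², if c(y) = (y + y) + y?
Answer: 441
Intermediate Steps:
c(y) = 3*y (c(y) = 2*y + y = 3*y)
(-36 + c(5))² = (-36 + 3*5)² = (-36 + 15)² = (-21)² = 441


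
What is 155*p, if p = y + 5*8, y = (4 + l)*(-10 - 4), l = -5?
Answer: 8370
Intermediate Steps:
y = 14 (y = (4 - 5)*(-10 - 4) = -1*(-14) = 14)
p = 54 (p = 14 + 5*8 = 14 + 40 = 54)
155*p = 155*54 = 8370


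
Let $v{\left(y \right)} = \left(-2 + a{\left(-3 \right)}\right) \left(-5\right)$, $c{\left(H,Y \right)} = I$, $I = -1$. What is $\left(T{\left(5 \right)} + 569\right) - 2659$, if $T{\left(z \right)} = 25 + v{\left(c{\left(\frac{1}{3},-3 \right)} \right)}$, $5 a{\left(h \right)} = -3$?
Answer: $-2052$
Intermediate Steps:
$a{\left(h \right)} = - \frac{3}{5}$ ($a{\left(h \right)} = \frac{1}{5} \left(-3\right) = - \frac{3}{5}$)
$c{\left(H,Y \right)} = -1$
$v{\left(y \right)} = 13$ ($v{\left(y \right)} = \left(-2 - \frac{3}{5}\right) \left(-5\right) = \left(- \frac{13}{5}\right) \left(-5\right) = 13$)
$T{\left(z \right)} = 38$ ($T{\left(z \right)} = 25 + 13 = 38$)
$\left(T{\left(5 \right)} + 569\right) - 2659 = \left(38 + 569\right) - 2659 = 607 - 2659 = -2052$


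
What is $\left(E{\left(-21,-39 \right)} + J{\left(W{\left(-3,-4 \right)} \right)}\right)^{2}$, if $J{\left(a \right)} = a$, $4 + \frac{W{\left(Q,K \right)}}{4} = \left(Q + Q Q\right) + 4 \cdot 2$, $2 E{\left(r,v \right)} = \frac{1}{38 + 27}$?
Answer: $\frac{27050401}{16900} \approx 1600.6$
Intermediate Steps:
$E{\left(r,v \right)} = \frac{1}{130}$ ($E{\left(r,v \right)} = \frac{1}{2 \left(38 + 27\right)} = \frac{1}{2 \cdot 65} = \frac{1}{2} \cdot \frac{1}{65} = \frac{1}{130}$)
$W{\left(Q,K \right)} = 16 + 4 Q + 4 Q^{2}$ ($W{\left(Q,K \right)} = -16 + 4 \left(\left(Q + Q Q\right) + 4 \cdot 2\right) = -16 + 4 \left(\left(Q + Q^{2}\right) + 8\right) = -16 + 4 \left(8 + Q + Q^{2}\right) = -16 + \left(32 + 4 Q + 4 Q^{2}\right) = 16 + 4 Q + 4 Q^{2}$)
$\left(E{\left(-21,-39 \right)} + J{\left(W{\left(-3,-4 \right)} \right)}\right)^{2} = \left(\frac{1}{130} + \left(16 + 4 \left(-3\right) + 4 \left(-3\right)^{2}\right)\right)^{2} = \left(\frac{1}{130} + \left(16 - 12 + 4 \cdot 9\right)\right)^{2} = \left(\frac{1}{130} + \left(16 - 12 + 36\right)\right)^{2} = \left(\frac{1}{130} + 40\right)^{2} = \left(\frac{5201}{130}\right)^{2} = \frac{27050401}{16900}$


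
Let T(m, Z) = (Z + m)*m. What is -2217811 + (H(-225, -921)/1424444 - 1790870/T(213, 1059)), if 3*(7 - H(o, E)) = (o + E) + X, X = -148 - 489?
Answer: -2018701314672769/910219716 ≈ -2.2178e+6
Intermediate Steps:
X = -637
H(o, E) = 658/3 - E/3 - o/3 (H(o, E) = 7 - ((o + E) - 637)/3 = 7 - ((E + o) - 637)/3 = 7 - (-637 + E + o)/3 = 7 + (637/3 - E/3 - o/3) = 658/3 - E/3 - o/3)
T(m, Z) = m*(Z + m)
-2217811 + (H(-225, -921)/1424444 - 1790870/T(213, 1059)) = -2217811 + ((658/3 - ⅓*(-921) - ⅓*(-225))/1424444 - 1790870*1/(213*(1059 + 213))) = -2217811 + ((658/3 + 307 + 75)*(1/1424444) - 1790870/(213*1272)) = -2217811 + ((1804/3)*(1/1424444) - 1790870/270936) = -2217811 + (451/1068333 - 1790870*1/270936) = -2217811 + (451/1068333 - 16895/2556) = -2217811 - 6016111093/910219716 = -2018701314672769/910219716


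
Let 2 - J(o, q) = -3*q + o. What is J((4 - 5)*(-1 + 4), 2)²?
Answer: 121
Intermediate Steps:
J(o, q) = 2 - o + 3*q (J(o, q) = 2 - (-3*q + o) = 2 - (o - 3*q) = 2 + (-o + 3*q) = 2 - o + 3*q)
J((4 - 5)*(-1 + 4), 2)² = (2 - (4 - 5)*(-1 + 4) + 3*2)² = (2 - (-1)*3 + 6)² = (2 - 1*(-3) + 6)² = (2 + 3 + 6)² = 11² = 121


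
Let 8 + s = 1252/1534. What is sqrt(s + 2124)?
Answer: sqrt(1245299666)/767 ≈ 46.009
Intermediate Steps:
s = -5510/767 (s = -8 + 1252/1534 = -8 + 1252*(1/1534) = -8 + 626/767 = -5510/767 ≈ -7.1838)
sqrt(s + 2124) = sqrt(-5510/767 + 2124) = sqrt(1623598/767) = sqrt(1245299666)/767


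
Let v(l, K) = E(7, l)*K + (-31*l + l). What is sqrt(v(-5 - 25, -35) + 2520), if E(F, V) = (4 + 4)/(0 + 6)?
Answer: 2*sqrt(7590)/3 ≈ 58.080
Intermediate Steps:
E(F, V) = 4/3 (E(F, V) = 8/6 = 8*(1/6) = 4/3)
v(l, K) = -30*l + 4*K/3 (v(l, K) = 4*K/3 + (-31*l + l) = 4*K/3 - 30*l = -30*l + 4*K/3)
sqrt(v(-5 - 25, -35) + 2520) = sqrt((-30*(-5 - 25) + (4/3)*(-35)) + 2520) = sqrt((-30*(-30) - 140/3) + 2520) = sqrt((900 - 140/3) + 2520) = sqrt(2560/3 + 2520) = sqrt(10120/3) = 2*sqrt(7590)/3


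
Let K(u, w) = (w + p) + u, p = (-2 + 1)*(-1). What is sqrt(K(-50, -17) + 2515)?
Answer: sqrt(2449) ≈ 49.487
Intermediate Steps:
p = 1 (p = -1*(-1) = 1)
K(u, w) = 1 + u + w (K(u, w) = (w + 1) + u = (1 + w) + u = 1 + u + w)
sqrt(K(-50, -17) + 2515) = sqrt((1 - 50 - 17) + 2515) = sqrt(-66 + 2515) = sqrt(2449)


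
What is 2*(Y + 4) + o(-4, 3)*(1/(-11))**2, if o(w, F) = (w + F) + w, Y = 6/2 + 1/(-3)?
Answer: 4825/363 ≈ 13.292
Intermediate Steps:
Y = 8/3 (Y = 6*(1/2) + 1*(-1/3) = 3 - 1/3 = 8/3 ≈ 2.6667)
o(w, F) = F + 2*w (o(w, F) = (F + w) + w = F + 2*w)
2*(Y + 4) + o(-4, 3)*(1/(-11))**2 = 2*(8/3 + 4) + (3 + 2*(-4))*(1/(-11))**2 = 2*(20/3) + (3 - 8)*(-1/11)**2 = 40/3 - 5*1/121 = 40/3 - 5/121 = 4825/363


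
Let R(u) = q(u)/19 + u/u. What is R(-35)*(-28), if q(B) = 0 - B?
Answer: -1512/19 ≈ -79.579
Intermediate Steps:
q(B) = -B
R(u) = 1 - u/19 (R(u) = -u/19 + u/u = -u*(1/19) + 1 = -u/19 + 1 = 1 - u/19)
R(-35)*(-28) = (1 - 1/19*(-35))*(-28) = (1 + 35/19)*(-28) = (54/19)*(-28) = -1512/19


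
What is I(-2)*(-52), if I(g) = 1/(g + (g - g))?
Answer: 26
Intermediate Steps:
I(g) = 1/g (I(g) = 1/(g + 0) = 1/g)
I(-2)*(-52) = -52/(-2) = -1/2*(-52) = 26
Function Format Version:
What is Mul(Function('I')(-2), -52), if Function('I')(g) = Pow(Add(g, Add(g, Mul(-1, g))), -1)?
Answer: 26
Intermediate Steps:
Function('I')(g) = Pow(g, -1) (Function('I')(g) = Pow(Add(g, 0), -1) = Pow(g, -1))
Mul(Function('I')(-2), -52) = Mul(Pow(-2, -1), -52) = Mul(Rational(-1, 2), -52) = 26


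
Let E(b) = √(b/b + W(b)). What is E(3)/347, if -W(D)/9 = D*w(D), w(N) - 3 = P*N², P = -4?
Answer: 2*√223/347 ≈ 0.086070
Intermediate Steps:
w(N) = 3 - 4*N²
W(D) = -9*D*(3 - 4*D²)
E(b) = √(1 - 27*b + 36*b³) (E(b) = √(b/b + (-27*b + 36*b³)) = √(1 + (-27*b + 36*b³)) = √(1 - 27*b + 36*b³))
E(3)/347 = √(1 - 27*3 + 36*3³)/347 = √(1 - 81 + 36*27)*(1/347) = √(1 - 81 + 972)*(1/347) = √892*(1/347) = (2*√223)*(1/347) = 2*√223/347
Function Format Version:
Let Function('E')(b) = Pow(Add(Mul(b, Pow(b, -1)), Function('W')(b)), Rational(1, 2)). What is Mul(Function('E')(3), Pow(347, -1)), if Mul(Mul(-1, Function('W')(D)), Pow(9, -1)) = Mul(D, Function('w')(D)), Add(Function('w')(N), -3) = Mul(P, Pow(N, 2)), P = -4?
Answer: Mul(Rational(2, 347), Pow(223, Rational(1, 2))) ≈ 0.086070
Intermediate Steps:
Function('w')(N) = Add(3, Mul(-4, Pow(N, 2)))
Function('W')(D) = Mul(-9, D, Add(3, Mul(-4, Pow(D, 2)))) (Function('W')(D) = Mul(-9, Mul(D, Add(3, Mul(-4, Pow(D, 2))))) = Mul(-9, D, Add(3, Mul(-4, Pow(D, 2)))))
Function('E')(b) = Pow(Add(1, Mul(-27, b), Mul(36, Pow(b, 3))), Rational(1, 2)) (Function('E')(b) = Pow(Add(Mul(b, Pow(b, -1)), Add(Mul(-27, b), Mul(36, Pow(b, 3)))), Rational(1, 2)) = Pow(Add(1, Add(Mul(-27, b), Mul(36, Pow(b, 3)))), Rational(1, 2)) = Pow(Add(1, Mul(-27, b), Mul(36, Pow(b, 3))), Rational(1, 2)))
Mul(Function('E')(3), Pow(347, -1)) = Mul(Pow(Add(1, Mul(-27, 3), Mul(36, Pow(3, 3))), Rational(1, 2)), Pow(347, -1)) = Mul(Pow(Add(1, -81, Mul(36, 27)), Rational(1, 2)), Rational(1, 347)) = Mul(Pow(Add(1, -81, 972), Rational(1, 2)), Rational(1, 347)) = Mul(Pow(892, Rational(1, 2)), Rational(1, 347)) = Mul(Mul(2, Pow(223, Rational(1, 2))), Rational(1, 347)) = Mul(Rational(2, 347), Pow(223, Rational(1, 2)))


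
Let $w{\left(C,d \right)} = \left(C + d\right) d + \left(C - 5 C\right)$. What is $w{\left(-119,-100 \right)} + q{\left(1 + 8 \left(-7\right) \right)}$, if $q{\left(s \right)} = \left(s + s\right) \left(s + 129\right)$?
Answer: $14236$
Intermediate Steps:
$w{\left(C,d \right)} = - 4 C + d \left(C + d\right)$ ($w{\left(C,d \right)} = d \left(C + d\right) - 4 C = - 4 C + d \left(C + d\right)$)
$q{\left(s \right)} = 2 s \left(129 + s\right)$
$w{\left(-119,-100 \right)} + q{\left(1 + 8 \left(-7\right) \right)} = \left(\left(-100\right)^{2} - -476 - -11900\right) + 2 \left(1 + 8 \left(-7\right)\right) \left(129 + \left(1 + 8 \left(-7\right)\right)\right) = \left(10000 + 476 + 11900\right) + 2 \left(1 - 56\right) \left(129 + \left(1 - 56\right)\right) = 22376 + 2 \left(-55\right) \left(129 - 55\right) = 22376 + 2 \left(-55\right) 74 = 22376 - 8140 = 14236$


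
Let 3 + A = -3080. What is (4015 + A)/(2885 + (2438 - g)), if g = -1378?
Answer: 932/6701 ≈ 0.13908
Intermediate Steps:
A = -3083 (A = -3 - 3080 = -3083)
(4015 + A)/(2885 + (2438 - g)) = (4015 - 3083)/(2885 + (2438 - 1*(-1378))) = 932/(2885 + (2438 + 1378)) = 932/(2885 + 3816) = 932/6701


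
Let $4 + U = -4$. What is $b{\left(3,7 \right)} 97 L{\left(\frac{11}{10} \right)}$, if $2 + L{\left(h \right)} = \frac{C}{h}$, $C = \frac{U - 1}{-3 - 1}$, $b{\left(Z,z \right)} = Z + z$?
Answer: $\frac{485}{11} \approx 44.091$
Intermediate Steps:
$U = -8$ ($U = -4 - 4 = -8$)
$C = \frac{9}{4}$ ($C = \frac{-8 - 1}{-3 - 1} = - \frac{9}{-4} = \left(-9\right) \left(- \frac{1}{4}\right) = \frac{9}{4} \approx 2.25$)
$L{\left(h \right)} = -2 + \frac{9}{4 h}$
$b{\left(3,7 \right)} 97 L{\left(\frac{11}{10} \right)} = \left(3 + 7\right) 97 \left(-2 + \frac{9}{4 \cdot \frac{11}{10}}\right) = 10 \cdot 97 \left(-2 + \frac{9}{4 \cdot 11 \cdot \frac{1}{10}}\right) = 970 \left(-2 + \frac{9}{4 \cdot \frac{11}{10}}\right) = 970 \left(-2 + \frac{9}{4} \cdot \frac{10}{11}\right) = 970 \left(-2 + \frac{45}{22}\right) = 970 \cdot \frac{1}{22} = \frac{485}{11}$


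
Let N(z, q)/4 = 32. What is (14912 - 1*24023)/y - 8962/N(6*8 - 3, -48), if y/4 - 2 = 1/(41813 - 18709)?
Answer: -1191690411/985792 ≈ -1208.9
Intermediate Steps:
N(z, q) = 128 (N(z, q) = 4*32 = 128)
y = 46209/5776 (y = 8 + 4/(41813 - 18709) = 8 + 4/23104 = 8 + 4*(1/23104) = 8 + 1/5776 = 46209/5776 ≈ 8.0002)
(14912 - 1*24023)/y - 8962/N(6*8 - 3, -48) = (14912 - 1*24023)/(46209/5776) - 8962/128 = (14912 - 24023)*(5776/46209) - 8962*1/128 = -9111*5776/46209 - 4481/64 = -17541712/15403 - 4481/64 = -1191690411/985792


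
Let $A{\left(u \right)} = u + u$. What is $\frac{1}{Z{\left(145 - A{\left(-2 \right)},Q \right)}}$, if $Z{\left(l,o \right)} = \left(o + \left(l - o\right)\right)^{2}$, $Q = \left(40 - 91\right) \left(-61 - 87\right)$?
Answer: $\frac{1}{22201} \approx 4.5043 \cdot 10^{-5}$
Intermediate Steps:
$A{\left(u \right)} = 2 u$
$Q = 7548$ ($Q = \left(-51\right) \left(-148\right) = 7548$)
$Z{\left(l,o \right)} = l^{2}$
$\frac{1}{Z{\left(145 - A{\left(-2 \right)},Q \right)}} = \frac{1}{\left(145 - 2 \left(-2\right)\right)^{2}} = \frac{1}{\left(145 - -4\right)^{2}} = \frac{1}{\left(145 + 4\right)^{2}} = \frac{1}{149^{2}} = \frac{1}{22201}$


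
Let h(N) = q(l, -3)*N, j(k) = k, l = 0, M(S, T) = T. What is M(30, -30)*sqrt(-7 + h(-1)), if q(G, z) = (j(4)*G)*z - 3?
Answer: -60*I ≈ -60.0*I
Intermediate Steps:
q(G, z) = -3 + 4*G*z (q(G, z) = (4*G)*z - 3 = 4*G*z - 3 = -3 + 4*G*z)
h(N) = -3*N (h(N) = (-3 + 4*0*(-3))*N = (-3 + 0)*N = -3*N)
M(30, -30)*sqrt(-7 + h(-1)) = -30*sqrt(-7 - 3*(-1)) = -30*sqrt(-7 + 3) = -60*I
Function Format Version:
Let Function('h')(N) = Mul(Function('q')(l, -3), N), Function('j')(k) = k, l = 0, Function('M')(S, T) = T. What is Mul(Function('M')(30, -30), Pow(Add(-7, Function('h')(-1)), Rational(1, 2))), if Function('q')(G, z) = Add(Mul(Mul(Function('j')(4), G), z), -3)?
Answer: Mul(-60, I) ≈ Mul(-60.000, I)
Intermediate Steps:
Function('q')(G, z) = Add(-3, Mul(4, G, z)) (Function('q')(G, z) = Add(Mul(Mul(4, G), z), -3) = Add(Mul(4, G, z), -3) = Add(-3, Mul(4, G, z)))
Function('h')(N) = Mul(-3, N) (Function('h')(N) = Mul(Add(-3, Mul(4, 0, -3)), N) = Mul(Add(-3, 0), N) = Mul(-3, N))
Mul(Function('M')(30, -30), Pow(Add(-7, Function('h')(-1)), Rational(1, 2))) = Mul(-30, Pow(Add(-7, Mul(-3, -1)), Rational(1, 2))) = Mul(-30, Pow(Add(-7, 3), Rational(1, 2))) = Mul(-30, Pow(-4, Rational(1, 2))) = Mul(-30, Mul(2, I)) = Mul(-60, I)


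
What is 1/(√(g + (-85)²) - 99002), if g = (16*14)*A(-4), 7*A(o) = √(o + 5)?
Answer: -1678/166125233 - √7257/9801388747 ≈ -1.0110e-5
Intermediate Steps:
A(o) = √(5 + o)/7 (A(o) = √(o + 5)/7 = √(5 + o)/7)
g = 32 (g = (16*14)*(√(5 - 4)/7) = 224*(√1/7) = 224*((⅐)*1) = 224*(⅐) = 32)
1/(√(g + (-85)²) - 99002) = 1/(√(32 + (-85)²) - 99002) = 1/(√(32 + 7225) - 99002) = 1/(√7257 - 99002) = 1/(-99002 + √7257)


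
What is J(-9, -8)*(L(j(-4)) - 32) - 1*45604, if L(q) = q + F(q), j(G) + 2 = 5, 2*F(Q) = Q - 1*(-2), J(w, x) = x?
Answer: -45392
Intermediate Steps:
F(Q) = 1 + Q/2 (F(Q) = (Q - 1*(-2))/2 = (Q + 2)/2 = (2 + Q)/2 = 1 + Q/2)
j(G) = 3 (j(G) = -2 + 5 = 3)
L(q) = 1 + 3*q/2 (L(q) = q + (1 + q/2) = 1 + 3*q/2)
J(-9, -8)*(L(j(-4)) - 32) - 1*45604 = -8*((1 + (3/2)*3) - 32) - 1*45604 = -8*((1 + 9/2) - 32) - 45604 = -8*(11/2 - 32) - 45604 = -8*(-53/2) - 45604 = 212 - 45604 = -45392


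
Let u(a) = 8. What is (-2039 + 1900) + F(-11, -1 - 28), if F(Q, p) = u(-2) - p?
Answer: -102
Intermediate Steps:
F(Q, p) = 8 - p
(-2039 + 1900) + F(-11, -1 - 28) = (-2039 + 1900) + (8 - (-1 - 28)) = -139 + (8 - 1*(-29)) = -139 + (8 + 29) = -139 + 37 = -102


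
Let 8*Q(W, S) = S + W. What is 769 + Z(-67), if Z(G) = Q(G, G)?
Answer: 3009/4 ≈ 752.25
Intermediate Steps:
Q(W, S) = S/8 + W/8 (Q(W, S) = (S + W)/8 = S/8 + W/8)
Z(G) = G/4 (Z(G) = G/8 + G/8 = G/4)
769 + Z(-67) = 769 + (1/4)*(-67) = 769 - 67/4 = 3009/4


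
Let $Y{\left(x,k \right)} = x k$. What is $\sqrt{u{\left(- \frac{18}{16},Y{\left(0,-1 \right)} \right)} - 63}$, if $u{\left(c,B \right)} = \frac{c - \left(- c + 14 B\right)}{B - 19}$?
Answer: $\frac{9 i \sqrt{1121}}{38} \approx 7.9298 i$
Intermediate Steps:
$Y{\left(x,k \right)} = k x$
$u{\left(c,B \right)} = \frac{- 14 B + 2 c}{-19 + B}$ ($u{\left(c,B \right)} = \frac{c - \left(- c + 14 B\right)}{-19 + B} = \frac{- 14 B + 2 c}{-19 + B}$)
$\sqrt{u{\left(- \frac{18}{16},Y{\left(0,-1 \right)} \right)} - 63} = \sqrt{\frac{2 \left(- \frac{18}{16} - 7 \left(\left(-1\right) 0\right)\right)}{-19 - 0} - 63} = \sqrt{\frac{2 \left(\left(-18\right) \frac{1}{16} - 0\right)}{-19 + 0} - 63} = \sqrt{\frac{2 \left(- \frac{9}{8} + 0\right)}{-19} - 63} = \sqrt{2 \left(- \frac{1}{19}\right) \left(- \frac{9}{8}\right) - 63} = \sqrt{\frac{9}{76} - 63} = \sqrt{- \frac{4779}{76}} = \frac{9 i \sqrt{1121}}{38}$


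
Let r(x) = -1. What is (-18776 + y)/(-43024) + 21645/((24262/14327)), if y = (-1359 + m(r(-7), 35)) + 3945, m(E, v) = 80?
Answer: 3335618448945/260962072 ≈ 12782.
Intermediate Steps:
y = 2666 (y = (-1359 + 80) + 3945 = -1279 + 3945 = 2666)
(-18776 + y)/(-43024) + 21645/((24262/14327)) = (-18776 + 2666)/(-43024) + 21645/((24262/14327)) = -16110*(-1/43024) + 21645/((24262*(1/14327))) = 8055/21512 + 21645/(24262/14327) = 8055/21512 + 21645*(14327/24262) = 8055/21512 + 310107915/24262 = 3335618448945/260962072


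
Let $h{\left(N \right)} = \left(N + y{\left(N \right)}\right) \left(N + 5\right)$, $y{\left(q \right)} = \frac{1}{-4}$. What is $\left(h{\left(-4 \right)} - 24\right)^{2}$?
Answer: $\frac{12769}{16} \approx 798.06$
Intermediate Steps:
$y{\left(q \right)} = - \frac{1}{4}$
$h{\left(N \right)} = \left(5 + N\right) \left(- \frac{1}{4} + N\right)$ ($h{\left(N \right)} = \left(N - \frac{1}{4}\right) \left(N + 5\right) = \left(- \frac{1}{4} + N\right) \left(5 + N\right) = \left(5 + N\right) \left(- \frac{1}{4} + N\right)$)
$\left(h{\left(-4 \right)} - 24\right)^{2} = \left(\left(- \frac{5}{4} + \left(-4\right)^{2} + \frac{19}{4} \left(-4\right)\right) - 24\right)^{2} = \left(\left(- \frac{5}{4} + 16 - 19\right) - 24\right)^{2} = \left(- \frac{17}{4} - 24\right)^{2} = \left(- \frac{113}{4}\right)^{2} = \frac{12769}{16}$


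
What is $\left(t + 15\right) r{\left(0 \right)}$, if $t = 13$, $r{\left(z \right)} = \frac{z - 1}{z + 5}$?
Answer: $- \frac{28}{5} \approx -5.6$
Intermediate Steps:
$r{\left(z \right)} = \frac{-1 + z}{5 + z}$
$\left(t + 15\right) r{\left(0 \right)} = \left(13 + 15\right) \frac{-1 + 0}{5 + 0} = 28 \cdot \frac{1}{5} \left(-1\right) = 28 \left(- \frac{1}{5}\right) = - \frac{28}{5}$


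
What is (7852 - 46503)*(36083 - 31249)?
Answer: -186838934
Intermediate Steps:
(7852 - 46503)*(36083 - 31249) = -38651*4834 = -186838934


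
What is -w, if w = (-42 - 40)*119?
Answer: 9758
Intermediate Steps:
w = -9758 (w = -82*119 = -9758)
-w = -1*(-9758) = 9758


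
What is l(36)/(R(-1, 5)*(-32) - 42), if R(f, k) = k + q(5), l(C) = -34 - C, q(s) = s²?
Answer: 35/501 ≈ 0.069860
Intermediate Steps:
R(f, k) = 25 + k (R(f, k) = k + 5² = k + 25 = 25 + k)
l(36)/(R(-1, 5)*(-32) - 42) = (-34 - 1*36)/((25 + 5)*(-32) - 42) = (-34 - 36)/(30*(-32) - 42) = -70/(-960 - 42) = -70/(-1002) = -70*(-1/1002) = 35/501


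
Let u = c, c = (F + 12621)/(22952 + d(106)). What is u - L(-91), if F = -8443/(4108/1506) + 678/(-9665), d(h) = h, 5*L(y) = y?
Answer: 2840022921553/152581780260 ≈ 18.613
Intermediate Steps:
L(y) = y/5
F = -61447393647/19851910 (F = -8443/(4108*(1/1506)) + 678*(-1/9665) = -8443/2054/753 - 678/9665 = -8443*753/2054 - 678/9665 = -6357579/2054 - 678/9665 = -61447393647/19851910 ≈ -3095.3)
c = 63034520821/152581780260 (c = (-61447393647/19851910 + 12621)/(22952 + 106) = (189103562463/19851910)/23058 = (189103562463/19851910)*(1/23058) = 63034520821/152581780260 ≈ 0.41312)
u = 63034520821/152581780260 ≈ 0.41312
u - L(-91) = 63034520821/152581780260 - (-91)/5 = 63034520821/152581780260 - 1*(-91/5) = 63034520821/152581780260 + 91/5 = 2840022921553/152581780260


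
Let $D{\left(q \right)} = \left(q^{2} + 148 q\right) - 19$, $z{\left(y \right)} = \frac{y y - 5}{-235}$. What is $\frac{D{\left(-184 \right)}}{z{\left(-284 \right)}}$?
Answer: $- \frac{1552175}{80651} \approx -19.246$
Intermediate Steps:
$z{\left(y \right)} = \frac{1}{47} - \frac{y^{2}}{235}$ ($z{\left(y \right)} = \left(y^{2} - 5\right) \left(- \frac{1}{235}\right) = \left(-5 + y^{2}\right) \left(- \frac{1}{235}\right) = \frac{1}{47} - \frac{y^{2}}{235}$)
$D{\left(q \right)} = -19 + q^{2} + 148 q$
$\frac{D{\left(-184 \right)}}{z{\left(-284 \right)}} = \frac{-19 + \left(-184\right)^{2} + 148 \left(-184\right)}{\frac{1}{47} - \frac{\left(-284\right)^{2}}{235}} = \frac{-19 + 33856 - 27232}{\frac{1}{47} - \frac{80656}{235}} = \frac{6605}{\frac{1}{47} - \frac{80656}{235}} = \frac{6605}{- \frac{80651}{235}} = 6605 \left(- \frac{235}{80651}\right) = - \frac{1552175}{80651}$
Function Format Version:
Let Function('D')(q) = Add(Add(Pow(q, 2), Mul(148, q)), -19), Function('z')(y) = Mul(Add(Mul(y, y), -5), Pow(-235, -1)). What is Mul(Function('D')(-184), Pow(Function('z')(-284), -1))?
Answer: Rational(-1552175, 80651) ≈ -19.246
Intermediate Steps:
Function('z')(y) = Add(Rational(1, 47), Mul(Rational(-1, 235), Pow(y, 2))) (Function('z')(y) = Mul(Add(Pow(y, 2), -5), Rational(-1, 235)) = Mul(Add(-5, Pow(y, 2)), Rational(-1, 235)) = Add(Rational(1, 47), Mul(Rational(-1, 235), Pow(y, 2))))
Function('D')(q) = Add(-19, Pow(q, 2), Mul(148, q))
Mul(Function('D')(-184), Pow(Function('z')(-284), -1)) = Mul(Add(-19, Pow(-184, 2), Mul(148, -184)), Pow(Add(Rational(1, 47), Mul(Rational(-1, 235), Pow(-284, 2))), -1)) = Mul(Add(-19, 33856, -27232), Pow(Add(Rational(1, 47), Mul(Rational(-1, 235), 80656)), -1)) = Mul(6605, Pow(Add(Rational(1, 47), Rational(-80656, 235)), -1)) = Mul(6605, Pow(Rational(-80651, 235), -1)) = Mul(6605, Rational(-235, 80651)) = Rational(-1552175, 80651)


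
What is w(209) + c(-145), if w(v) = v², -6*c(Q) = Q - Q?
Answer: 43681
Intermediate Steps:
c(Q) = 0 (c(Q) = -(Q - Q)/6 = -⅙*0 = 0)
w(209) + c(-145) = 209² + 0 = 43681 + 0 = 43681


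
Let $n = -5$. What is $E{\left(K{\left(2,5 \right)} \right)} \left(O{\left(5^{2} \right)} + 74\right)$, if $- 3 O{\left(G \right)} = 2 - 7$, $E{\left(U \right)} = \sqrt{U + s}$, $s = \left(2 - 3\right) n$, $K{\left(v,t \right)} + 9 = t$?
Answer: $\frac{227}{3} \approx 75.667$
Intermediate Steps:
$K{\left(v,t \right)} = -9 + t$
$s = 5$ ($s = \left(2 - 3\right) \left(-5\right) = \left(-1\right) \left(-5\right) = 5$)
$E{\left(U \right)} = \sqrt{5 + U}$ ($E{\left(U \right)} = \sqrt{U + 5} = \sqrt{5 + U}$)
$O{\left(G \right)} = \frac{5}{3}$ ($O{\left(G \right)} = - \frac{2 - 7}{3} = \left(- \frac{1}{3}\right) \left(-5\right) = \frac{5}{3}$)
$E{\left(K{\left(2,5 \right)} \right)} \left(O{\left(5^{2} \right)} + 74\right) = \sqrt{5 + \left(-9 + 5\right)} \left(\frac{5}{3} + 74\right) = \sqrt{5 - 4} \cdot \frac{227}{3} = \sqrt{1} \cdot \frac{227}{3} = 1 \cdot \frac{227}{3} = \frac{227}{3}$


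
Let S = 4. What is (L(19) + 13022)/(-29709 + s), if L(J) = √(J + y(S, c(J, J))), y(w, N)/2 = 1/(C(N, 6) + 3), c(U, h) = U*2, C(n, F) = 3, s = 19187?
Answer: -6511/5261 - √174/31566 ≈ -1.2380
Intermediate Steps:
c(U, h) = 2*U
y(w, N) = ⅓ (y(w, N) = 2/(3 + 3) = 2/6 = 2*(⅙) = ⅓)
L(J) = √(⅓ + J) (L(J) = √(J + ⅓) = √(⅓ + J))
(L(19) + 13022)/(-29709 + s) = (√(3 + 9*19)/3 + 13022)/(-29709 + 19187) = (√(3 + 171)/3 + 13022)/(-10522) = (√174/3 + 13022)*(-1/10522) = (13022 + √174/3)*(-1/10522) = -6511/5261 - √174/31566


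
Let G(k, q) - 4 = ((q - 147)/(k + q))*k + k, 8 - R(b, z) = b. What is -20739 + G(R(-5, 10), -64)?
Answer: -1054079/51 ≈ -20668.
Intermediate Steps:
R(b, z) = 8 - b
G(k, q) = 4 + k + k*(-147 + q)/(k + q) (G(k, q) = 4 + (((q - 147)/(k + q))*k + k) = 4 + (((-147 + q)/(k + q))*k + k) = 4 + (k*(-147 + q)/(k + q) + k) = 4 + (k + k*(-147 + q)/(k + q)) = 4 + k + k*(-147 + q)/(k + q))
-20739 + G(R(-5, 10), -64) = -20739 + ((8 - 1*(-5))² - 143*(8 - 1*(-5)) + 4*(-64) + 2*(8 - 1*(-5))*(-64))/((8 - 1*(-5)) - 64) = -20739 + ((8 + 5)² - 143*(8 + 5) - 256 + 2*(8 + 5)*(-64))/((8 + 5) - 64) = -20739 + (13² - 143*13 - 256 + 2*13*(-64))/(13 - 64) = -20739 + (169 - 1859 - 256 - 1664)/(-51) = -20739 - 1/51*(-3610) = -20739 + 3610/51 = -1054079/51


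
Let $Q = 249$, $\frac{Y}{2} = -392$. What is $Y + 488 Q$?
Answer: $120728$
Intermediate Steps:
$Y = -784$ ($Y = 2 \left(-392\right) = -784$)
$Y + 488 Q = -784 + 488 \cdot 249 = -784 + 121512 = 120728$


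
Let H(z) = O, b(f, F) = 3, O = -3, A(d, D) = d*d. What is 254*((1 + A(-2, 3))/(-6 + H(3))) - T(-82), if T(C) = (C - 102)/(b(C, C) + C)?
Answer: -101986/711 ≈ -143.44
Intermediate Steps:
A(d, D) = d²
H(z) = -3
T(C) = (-102 + C)/(3 + C) (T(C) = (C - 102)/(3 + C) = (-102 + C)/(3 + C))
254*((1 + A(-2, 3))/(-6 + H(3))) - T(-82) = 254*((1 + (-2)²)/(-6 - 3)) - (-102 - 82)/(3 - 82) = 254*((1 + 4)/(-9)) - (-184)/(-79) = 254*(5*(-⅑)) - (-1)*(-184)/79 = 254*(-5/9) - 1*184/79 = -1270/9 - 184/79 = -101986/711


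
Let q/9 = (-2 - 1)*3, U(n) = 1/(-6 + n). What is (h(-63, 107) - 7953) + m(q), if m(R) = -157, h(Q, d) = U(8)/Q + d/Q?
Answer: -1022075/126 ≈ -8111.7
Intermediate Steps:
q = -81 (q = 9*((-2 - 1)*3) = 9*(-3*3) = 9*(-9) = -81)
h(Q, d) = 1/(2*Q) + d/Q (h(Q, d) = 1/((-6 + 8)*Q) + d/Q = 1/(2*Q) + d/Q)
(h(-63, 107) - 7953) + m(q) = ((½ + 107)/(-63) - 7953) - 157 = (-1/63*215/2 - 7953) - 157 = (-215/126 - 7953) - 157 = -1002293/126 - 157 = -1022075/126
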